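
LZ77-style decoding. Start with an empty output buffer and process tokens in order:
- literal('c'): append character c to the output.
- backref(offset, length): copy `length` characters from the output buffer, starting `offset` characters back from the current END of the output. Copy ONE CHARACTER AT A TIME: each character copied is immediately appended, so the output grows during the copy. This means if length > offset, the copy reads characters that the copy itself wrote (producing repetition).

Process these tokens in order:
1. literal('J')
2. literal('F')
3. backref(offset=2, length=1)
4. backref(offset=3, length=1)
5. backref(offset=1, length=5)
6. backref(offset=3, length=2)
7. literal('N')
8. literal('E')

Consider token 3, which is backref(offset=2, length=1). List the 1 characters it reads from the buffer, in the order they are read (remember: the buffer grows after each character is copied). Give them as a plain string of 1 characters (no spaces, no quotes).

Answer: J

Derivation:
Token 1: literal('J'). Output: "J"
Token 2: literal('F'). Output: "JF"
Token 3: backref(off=2, len=1). Buffer before: "JF" (len 2)
  byte 1: read out[0]='J', append. Buffer now: "JFJ"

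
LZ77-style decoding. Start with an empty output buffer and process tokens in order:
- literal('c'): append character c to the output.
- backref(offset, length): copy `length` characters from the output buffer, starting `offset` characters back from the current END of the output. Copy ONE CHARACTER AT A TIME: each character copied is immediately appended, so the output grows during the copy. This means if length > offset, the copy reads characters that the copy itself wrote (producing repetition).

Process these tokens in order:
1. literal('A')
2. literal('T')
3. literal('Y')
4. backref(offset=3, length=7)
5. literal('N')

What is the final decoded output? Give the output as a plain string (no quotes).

Answer: ATYATYATYAN

Derivation:
Token 1: literal('A'). Output: "A"
Token 2: literal('T'). Output: "AT"
Token 3: literal('Y'). Output: "ATY"
Token 4: backref(off=3, len=7) (overlapping!). Copied 'ATYATYA' from pos 0. Output: "ATYATYATYA"
Token 5: literal('N'). Output: "ATYATYATYAN"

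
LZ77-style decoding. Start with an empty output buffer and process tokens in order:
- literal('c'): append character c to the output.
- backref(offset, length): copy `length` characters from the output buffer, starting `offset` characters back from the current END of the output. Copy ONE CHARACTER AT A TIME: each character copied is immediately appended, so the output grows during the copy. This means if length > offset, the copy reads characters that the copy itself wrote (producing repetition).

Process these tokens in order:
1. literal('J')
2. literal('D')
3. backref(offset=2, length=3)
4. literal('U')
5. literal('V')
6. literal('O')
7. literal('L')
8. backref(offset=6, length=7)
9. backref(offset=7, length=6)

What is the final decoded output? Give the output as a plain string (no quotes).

Token 1: literal('J'). Output: "J"
Token 2: literal('D'). Output: "JD"
Token 3: backref(off=2, len=3) (overlapping!). Copied 'JDJ' from pos 0. Output: "JDJDJ"
Token 4: literal('U'). Output: "JDJDJU"
Token 5: literal('V'). Output: "JDJDJUV"
Token 6: literal('O'). Output: "JDJDJUVO"
Token 7: literal('L'). Output: "JDJDJUVOL"
Token 8: backref(off=6, len=7) (overlapping!). Copied 'DJUVOLD' from pos 3. Output: "JDJDJUVOLDJUVOLD"
Token 9: backref(off=7, len=6). Copied 'DJUVOL' from pos 9. Output: "JDJDJUVOLDJUVOLDDJUVOL"

Answer: JDJDJUVOLDJUVOLDDJUVOL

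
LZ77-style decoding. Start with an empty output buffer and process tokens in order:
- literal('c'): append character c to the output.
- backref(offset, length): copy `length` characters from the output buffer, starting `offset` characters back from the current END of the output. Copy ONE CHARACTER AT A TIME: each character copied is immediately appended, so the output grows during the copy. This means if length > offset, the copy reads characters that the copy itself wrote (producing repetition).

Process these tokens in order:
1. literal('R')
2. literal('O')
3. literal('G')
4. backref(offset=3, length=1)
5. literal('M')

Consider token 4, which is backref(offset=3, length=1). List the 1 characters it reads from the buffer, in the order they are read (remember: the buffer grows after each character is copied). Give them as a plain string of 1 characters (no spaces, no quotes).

Token 1: literal('R'). Output: "R"
Token 2: literal('O'). Output: "RO"
Token 3: literal('G'). Output: "ROG"
Token 4: backref(off=3, len=1). Buffer before: "ROG" (len 3)
  byte 1: read out[0]='R', append. Buffer now: "ROGR"

Answer: R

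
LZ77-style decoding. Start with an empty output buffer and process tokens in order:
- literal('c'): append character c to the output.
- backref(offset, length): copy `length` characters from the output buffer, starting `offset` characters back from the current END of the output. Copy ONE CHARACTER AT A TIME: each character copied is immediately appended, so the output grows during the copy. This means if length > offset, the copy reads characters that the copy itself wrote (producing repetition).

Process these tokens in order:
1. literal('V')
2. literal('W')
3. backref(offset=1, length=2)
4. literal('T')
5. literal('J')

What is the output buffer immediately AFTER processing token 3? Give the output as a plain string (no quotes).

Token 1: literal('V'). Output: "V"
Token 2: literal('W'). Output: "VW"
Token 3: backref(off=1, len=2) (overlapping!). Copied 'WW' from pos 1. Output: "VWWW"

Answer: VWWW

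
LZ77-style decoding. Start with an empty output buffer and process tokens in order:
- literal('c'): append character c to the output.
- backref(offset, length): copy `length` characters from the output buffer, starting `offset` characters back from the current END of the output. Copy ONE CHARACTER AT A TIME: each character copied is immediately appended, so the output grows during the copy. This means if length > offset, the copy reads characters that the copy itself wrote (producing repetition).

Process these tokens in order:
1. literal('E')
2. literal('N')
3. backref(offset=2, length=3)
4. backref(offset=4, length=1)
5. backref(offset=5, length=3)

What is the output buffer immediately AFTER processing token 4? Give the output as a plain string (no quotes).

Answer: ENENEN

Derivation:
Token 1: literal('E'). Output: "E"
Token 2: literal('N'). Output: "EN"
Token 3: backref(off=2, len=3) (overlapping!). Copied 'ENE' from pos 0. Output: "ENENE"
Token 4: backref(off=4, len=1). Copied 'N' from pos 1. Output: "ENENEN"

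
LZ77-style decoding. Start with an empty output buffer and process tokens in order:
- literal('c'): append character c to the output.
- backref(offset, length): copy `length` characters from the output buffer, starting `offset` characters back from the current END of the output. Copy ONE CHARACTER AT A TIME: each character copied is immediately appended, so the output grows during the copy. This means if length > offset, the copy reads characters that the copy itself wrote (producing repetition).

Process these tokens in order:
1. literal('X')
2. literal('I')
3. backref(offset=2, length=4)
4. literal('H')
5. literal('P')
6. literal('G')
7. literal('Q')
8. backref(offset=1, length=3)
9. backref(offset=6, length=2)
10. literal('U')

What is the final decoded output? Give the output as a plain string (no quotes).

Answer: XIXIXIHPGQQQQPGU

Derivation:
Token 1: literal('X'). Output: "X"
Token 2: literal('I'). Output: "XI"
Token 3: backref(off=2, len=4) (overlapping!). Copied 'XIXI' from pos 0. Output: "XIXIXI"
Token 4: literal('H'). Output: "XIXIXIH"
Token 5: literal('P'). Output: "XIXIXIHP"
Token 6: literal('G'). Output: "XIXIXIHPG"
Token 7: literal('Q'). Output: "XIXIXIHPGQ"
Token 8: backref(off=1, len=3) (overlapping!). Copied 'QQQ' from pos 9. Output: "XIXIXIHPGQQQQ"
Token 9: backref(off=6, len=2). Copied 'PG' from pos 7. Output: "XIXIXIHPGQQQQPG"
Token 10: literal('U'). Output: "XIXIXIHPGQQQQPGU"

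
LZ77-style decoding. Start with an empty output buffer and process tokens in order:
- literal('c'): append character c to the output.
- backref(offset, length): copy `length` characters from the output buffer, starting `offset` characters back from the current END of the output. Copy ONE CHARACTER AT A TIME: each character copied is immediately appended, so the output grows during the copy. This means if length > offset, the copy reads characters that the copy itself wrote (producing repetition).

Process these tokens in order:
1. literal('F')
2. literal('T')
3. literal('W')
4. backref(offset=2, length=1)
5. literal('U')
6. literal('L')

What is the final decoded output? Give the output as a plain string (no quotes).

Answer: FTWTUL

Derivation:
Token 1: literal('F'). Output: "F"
Token 2: literal('T'). Output: "FT"
Token 3: literal('W'). Output: "FTW"
Token 4: backref(off=2, len=1). Copied 'T' from pos 1. Output: "FTWT"
Token 5: literal('U'). Output: "FTWTU"
Token 6: literal('L'). Output: "FTWTUL"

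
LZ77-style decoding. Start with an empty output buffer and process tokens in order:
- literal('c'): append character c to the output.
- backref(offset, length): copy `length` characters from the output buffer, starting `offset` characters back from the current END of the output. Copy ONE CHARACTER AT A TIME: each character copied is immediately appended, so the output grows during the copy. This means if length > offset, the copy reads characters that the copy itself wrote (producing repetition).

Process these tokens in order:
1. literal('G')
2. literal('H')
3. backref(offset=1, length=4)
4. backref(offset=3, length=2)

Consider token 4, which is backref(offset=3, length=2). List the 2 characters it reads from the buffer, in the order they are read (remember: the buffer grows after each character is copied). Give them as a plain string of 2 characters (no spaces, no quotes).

Answer: HH

Derivation:
Token 1: literal('G'). Output: "G"
Token 2: literal('H'). Output: "GH"
Token 3: backref(off=1, len=4) (overlapping!). Copied 'HHHH' from pos 1. Output: "GHHHHH"
Token 4: backref(off=3, len=2). Buffer before: "GHHHHH" (len 6)
  byte 1: read out[3]='H', append. Buffer now: "GHHHHHH"
  byte 2: read out[4]='H', append. Buffer now: "GHHHHHHH"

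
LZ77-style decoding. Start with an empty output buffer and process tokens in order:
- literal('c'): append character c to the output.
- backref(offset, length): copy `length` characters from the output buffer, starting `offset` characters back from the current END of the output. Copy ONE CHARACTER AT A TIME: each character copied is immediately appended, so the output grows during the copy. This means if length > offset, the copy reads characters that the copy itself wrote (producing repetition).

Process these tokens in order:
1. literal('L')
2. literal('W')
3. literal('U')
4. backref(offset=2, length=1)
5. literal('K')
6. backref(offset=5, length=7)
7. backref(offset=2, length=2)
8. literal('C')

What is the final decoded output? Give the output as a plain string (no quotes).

Token 1: literal('L'). Output: "L"
Token 2: literal('W'). Output: "LW"
Token 3: literal('U'). Output: "LWU"
Token 4: backref(off=2, len=1). Copied 'W' from pos 1. Output: "LWUW"
Token 5: literal('K'). Output: "LWUWK"
Token 6: backref(off=5, len=7) (overlapping!). Copied 'LWUWKLW' from pos 0. Output: "LWUWKLWUWKLW"
Token 7: backref(off=2, len=2). Copied 'LW' from pos 10. Output: "LWUWKLWUWKLWLW"
Token 8: literal('C'). Output: "LWUWKLWUWKLWLWC"

Answer: LWUWKLWUWKLWLWC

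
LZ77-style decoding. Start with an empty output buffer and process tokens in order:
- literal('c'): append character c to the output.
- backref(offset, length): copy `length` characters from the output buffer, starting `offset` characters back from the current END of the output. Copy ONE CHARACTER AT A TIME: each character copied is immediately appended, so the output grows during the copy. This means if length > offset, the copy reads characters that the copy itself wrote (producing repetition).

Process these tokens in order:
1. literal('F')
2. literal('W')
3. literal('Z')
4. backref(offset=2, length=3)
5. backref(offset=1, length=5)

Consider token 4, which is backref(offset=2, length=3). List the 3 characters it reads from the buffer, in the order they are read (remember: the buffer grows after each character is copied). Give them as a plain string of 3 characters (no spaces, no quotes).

Token 1: literal('F'). Output: "F"
Token 2: literal('W'). Output: "FW"
Token 3: literal('Z'). Output: "FWZ"
Token 4: backref(off=2, len=3). Buffer before: "FWZ" (len 3)
  byte 1: read out[1]='W', append. Buffer now: "FWZW"
  byte 2: read out[2]='Z', append. Buffer now: "FWZWZ"
  byte 3: read out[3]='W', append. Buffer now: "FWZWZW"

Answer: WZW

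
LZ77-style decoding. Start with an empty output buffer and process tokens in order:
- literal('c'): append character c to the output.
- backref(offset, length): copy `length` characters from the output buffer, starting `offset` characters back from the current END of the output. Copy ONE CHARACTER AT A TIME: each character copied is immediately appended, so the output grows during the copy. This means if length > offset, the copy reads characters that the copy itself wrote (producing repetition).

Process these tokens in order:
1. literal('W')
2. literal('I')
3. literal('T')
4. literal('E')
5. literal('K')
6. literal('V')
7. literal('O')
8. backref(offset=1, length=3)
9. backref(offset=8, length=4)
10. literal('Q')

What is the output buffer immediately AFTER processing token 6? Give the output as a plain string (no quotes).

Token 1: literal('W'). Output: "W"
Token 2: literal('I'). Output: "WI"
Token 3: literal('T'). Output: "WIT"
Token 4: literal('E'). Output: "WITE"
Token 5: literal('K'). Output: "WITEK"
Token 6: literal('V'). Output: "WITEKV"

Answer: WITEKV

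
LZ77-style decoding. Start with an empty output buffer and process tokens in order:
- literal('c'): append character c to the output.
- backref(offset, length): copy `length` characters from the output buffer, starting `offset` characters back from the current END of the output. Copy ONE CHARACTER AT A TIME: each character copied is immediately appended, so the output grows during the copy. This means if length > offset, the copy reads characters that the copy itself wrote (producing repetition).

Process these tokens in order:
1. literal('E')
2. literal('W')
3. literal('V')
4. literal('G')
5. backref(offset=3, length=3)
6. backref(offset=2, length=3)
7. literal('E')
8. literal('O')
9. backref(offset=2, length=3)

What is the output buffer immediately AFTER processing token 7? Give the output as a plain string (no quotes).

Answer: EWVGWVGVGVE

Derivation:
Token 1: literal('E'). Output: "E"
Token 2: literal('W'). Output: "EW"
Token 3: literal('V'). Output: "EWV"
Token 4: literal('G'). Output: "EWVG"
Token 5: backref(off=3, len=3). Copied 'WVG' from pos 1. Output: "EWVGWVG"
Token 6: backref(off=2, len=3) (overlapping!). Copied 'VGV' from pos 5. Output: "EWVGWVGVGV"
Token 7: literal('E'). Output: "EWVGWVGVGVE"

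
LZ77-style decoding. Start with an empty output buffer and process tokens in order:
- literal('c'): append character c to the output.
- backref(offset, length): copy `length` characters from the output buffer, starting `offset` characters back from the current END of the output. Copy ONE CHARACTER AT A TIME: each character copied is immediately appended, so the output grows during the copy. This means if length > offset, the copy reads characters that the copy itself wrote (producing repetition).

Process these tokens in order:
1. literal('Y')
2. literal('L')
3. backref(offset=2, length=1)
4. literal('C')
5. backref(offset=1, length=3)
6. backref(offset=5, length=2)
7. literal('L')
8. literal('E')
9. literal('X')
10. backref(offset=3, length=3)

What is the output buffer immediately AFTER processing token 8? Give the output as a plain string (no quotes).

Answer: YLYCCCCYCLE

Derivation:
Token 1: literal('Y'). Output: "Y"
Token 2: literal('L'). Output: "YL"
Token 3: backref(off=2, len=1). Copied 'Y' from pos 0. Output: "YLY"
Token 4: literal('C'). Output: "YLYC"
Token 5: backref(off=1, len=3) (overlapping!). Copied 'CCC' from pos 3. Output: "YLYCCCC"
Token 6: backref(off=5, len=2). Copied 'YC' from pos 2. Output: "YLYCCCCYC"
Token 7: literal('L'). Output: "YLYCCCCYCL"
Token 8: literal('E'). Output: "YLYCCCCYCLE"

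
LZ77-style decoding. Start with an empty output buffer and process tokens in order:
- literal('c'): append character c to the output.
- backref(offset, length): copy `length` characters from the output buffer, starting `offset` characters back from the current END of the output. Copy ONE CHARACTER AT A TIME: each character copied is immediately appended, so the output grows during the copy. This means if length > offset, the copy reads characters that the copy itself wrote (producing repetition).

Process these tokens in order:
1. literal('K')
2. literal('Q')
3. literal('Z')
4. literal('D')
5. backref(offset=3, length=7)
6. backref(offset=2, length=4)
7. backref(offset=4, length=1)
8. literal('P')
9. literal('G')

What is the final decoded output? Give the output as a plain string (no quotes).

Token 1: literal('K'). Output: "K"
Token 2: literal('Q'). Output: "KQ"
Token 3: literal('Z'). Output: "KQZ"
Token 4: literal('D'). Output: "KQZD"
Token 5: backref(off=3, len=7) (overlapping!). Copied 'QZDQZDQ' from pos 1. Output: "KQZDQZDQZDQ"
Token 6: backref(off=2, len=4) (overlapping!). Copied 'DQDQ' from pos 9. Output: "KQZDQZDQZDQDQDQ"
Token 7: backref(off=4, len=1). Copied 'D' from pos 11. Output: "KQZDQZDQZDQDQDQD"
Token 8: literal('P'). Output: "KQZDQZDQZDQDQDQDP"
Token 9: literal('G'). Output: "KQZDQZDQZDQDQDQDPG"

Answer: KQZDQZDQZDQDQDQDPG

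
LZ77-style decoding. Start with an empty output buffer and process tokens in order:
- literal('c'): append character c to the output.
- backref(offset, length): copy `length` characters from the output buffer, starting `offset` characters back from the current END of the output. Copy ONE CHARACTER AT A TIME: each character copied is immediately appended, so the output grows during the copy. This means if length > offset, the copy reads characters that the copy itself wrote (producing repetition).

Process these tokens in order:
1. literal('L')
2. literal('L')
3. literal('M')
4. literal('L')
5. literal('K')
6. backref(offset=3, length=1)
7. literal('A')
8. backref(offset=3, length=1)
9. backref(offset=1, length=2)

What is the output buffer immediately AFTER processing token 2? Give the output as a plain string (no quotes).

Token 1: literal('L'). Output: "L"
Token 2: literal('L'). Output: "LL"

Answer: LL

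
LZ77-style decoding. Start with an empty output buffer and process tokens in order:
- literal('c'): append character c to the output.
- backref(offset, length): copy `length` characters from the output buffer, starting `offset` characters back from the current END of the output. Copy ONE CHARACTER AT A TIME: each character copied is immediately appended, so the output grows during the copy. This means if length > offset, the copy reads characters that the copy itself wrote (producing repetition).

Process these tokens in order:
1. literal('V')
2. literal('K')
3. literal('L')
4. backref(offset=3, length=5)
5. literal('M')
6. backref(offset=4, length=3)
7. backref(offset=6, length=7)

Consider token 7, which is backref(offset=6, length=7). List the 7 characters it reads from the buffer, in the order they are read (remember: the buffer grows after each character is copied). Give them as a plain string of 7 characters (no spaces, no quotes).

Answer: VKMLVKV

Derivation:
Token 1: literal('V'). Output: "V"
Token 2: literal('K'). Output: "VK"
Token 3: literal('L'). Output: "VKL"
Token 4: backref(off=3, len=5) (overlapping!). Copied 'VKLVK' from pos 0. Output: "VKLVKLVK"
Token 5: literal('M'). Output: "VKLVKLVKM"
Token 6: backref(off=4, len=3). Copied 'LVK' from pos 5. Output: "VKLVKLVKMLVK"
Token 7: backref(off=6, len=7). Buffer before: "VKLVKLVKMLVK" (len 12)
  byte 1: read out[6]='V', append. Buffer now: "VKLVKLVKMLVKV"
  byte 2: read out[7]='K', append. Buffer now: "VKLVKLVKMLVKVK"
  byte 3: read out[8]='M', append. Buffer now: "VKLVKLVKMLVKVKM"
  byte 4: read out[9]='L', append. Buffer now: "VKLVKLVKMLVKVKML"
  byte 5: read out[10]='V', append. Buffer now: "VKLVKLVKMLVKVKMLV"
  byte 6: read out[11]='K', append. Buffer now: "VKLVKLVKMLVKVKMLVK"
  byte 7: read out[12]='V', append. Buffer now: "VKLVKLVKMLVKVKMLVKV"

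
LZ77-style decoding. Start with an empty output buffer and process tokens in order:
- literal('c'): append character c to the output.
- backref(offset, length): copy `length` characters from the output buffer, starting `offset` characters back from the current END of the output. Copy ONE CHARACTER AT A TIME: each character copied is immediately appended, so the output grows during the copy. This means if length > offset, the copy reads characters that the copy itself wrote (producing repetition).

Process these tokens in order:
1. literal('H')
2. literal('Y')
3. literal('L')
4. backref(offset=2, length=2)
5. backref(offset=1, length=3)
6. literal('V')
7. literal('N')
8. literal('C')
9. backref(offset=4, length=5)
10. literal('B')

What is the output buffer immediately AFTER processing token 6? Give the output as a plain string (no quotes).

Token 1: literal('H'). Output: "H"
Token 2: literal('Y'). Output: "HY"
Token 3: literal('L'). Output: "HYL"
Token 4: backref(off=2, len=2). Copied 'YL' from pos 1. Output: "HYLYL"
Token 5: backref(off=1, len=3) (overlapping!). Copied 'LLL' from pos 4. Output: "HYLYLLLL"
Token 6: literal('V'). Output: "HYLYLLLLV"

Answer: HYLYLLLLV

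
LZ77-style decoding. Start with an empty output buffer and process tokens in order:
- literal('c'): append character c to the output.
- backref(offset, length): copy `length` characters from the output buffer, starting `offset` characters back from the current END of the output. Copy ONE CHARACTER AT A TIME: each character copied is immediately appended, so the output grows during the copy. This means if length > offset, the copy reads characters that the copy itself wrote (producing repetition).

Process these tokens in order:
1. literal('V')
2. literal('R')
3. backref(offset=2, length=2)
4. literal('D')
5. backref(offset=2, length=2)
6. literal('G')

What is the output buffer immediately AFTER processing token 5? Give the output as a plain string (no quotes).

Answer: VRVRDRD

Derivation:
Token 1: literal('V'). Output: "V"
Token 2: literal('R'). Output: "VR"
Token 3: backref(off=2, len=2). Copied 'VR' from pos 0. Output: "VRVR"
Token 4: literal('D'). Output: "VRVRD"
Token 5: backref(off=2, len=2). Copied 'RD' from pos 3. Output: "VRVRDRD"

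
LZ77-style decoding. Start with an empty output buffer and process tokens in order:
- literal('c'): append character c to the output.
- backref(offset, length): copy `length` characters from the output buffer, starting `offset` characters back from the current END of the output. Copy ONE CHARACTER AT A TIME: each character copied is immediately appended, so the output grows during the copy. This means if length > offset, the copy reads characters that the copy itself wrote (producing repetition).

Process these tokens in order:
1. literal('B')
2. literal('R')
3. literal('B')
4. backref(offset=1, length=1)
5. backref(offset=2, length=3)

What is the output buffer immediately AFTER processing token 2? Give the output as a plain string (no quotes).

Token 1: literal('B'). Output: "B"
Token 2: literal('R'). Output: "BR"

Answer: BR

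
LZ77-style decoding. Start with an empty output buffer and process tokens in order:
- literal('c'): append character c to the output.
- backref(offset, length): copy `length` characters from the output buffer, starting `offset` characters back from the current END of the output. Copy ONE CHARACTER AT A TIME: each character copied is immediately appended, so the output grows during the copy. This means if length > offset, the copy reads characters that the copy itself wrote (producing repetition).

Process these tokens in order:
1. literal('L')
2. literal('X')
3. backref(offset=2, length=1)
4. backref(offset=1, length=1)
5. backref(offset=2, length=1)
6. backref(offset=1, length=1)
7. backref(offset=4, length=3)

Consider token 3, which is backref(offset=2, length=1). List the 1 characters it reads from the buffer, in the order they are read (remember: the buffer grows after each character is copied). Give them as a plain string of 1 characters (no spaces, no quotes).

Token 1: literal('L'). Output: "L"
Token 2: literal('X'). Output: "LX"
Token 3: backref(off=2, len=1). Buffer before: "LX" (len 2)
  byte 1: read out[0]='L', append. Buffer now: "LXL"

Answer: L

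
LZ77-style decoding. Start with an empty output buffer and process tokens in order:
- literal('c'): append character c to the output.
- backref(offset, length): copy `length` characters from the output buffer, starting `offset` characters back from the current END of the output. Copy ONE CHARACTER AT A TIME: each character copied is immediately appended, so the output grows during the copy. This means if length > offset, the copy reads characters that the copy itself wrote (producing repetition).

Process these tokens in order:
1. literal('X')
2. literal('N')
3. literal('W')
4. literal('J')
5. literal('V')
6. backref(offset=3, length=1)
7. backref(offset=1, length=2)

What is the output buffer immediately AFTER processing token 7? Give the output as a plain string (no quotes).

Answer: XNWJVWWW

Derivation:
Token 1: literal('X'). Output: "X"
Token 2: literal('N'). Output: "XN"
Token 3: literal('W'). Output: "XNW"
Token 4: literal('J'). Output: "XNWJ"
Token 5: literal('V'). Output: "XNWJV"
Token 6: backref(off=3, len=1). Copied 'W' from pos 2. Output: "XNWJVW"
Token 7: backref(off=1, len=2) (overlapping!). Copied 'WW' from pos 5. Output: "XNWJVWWW"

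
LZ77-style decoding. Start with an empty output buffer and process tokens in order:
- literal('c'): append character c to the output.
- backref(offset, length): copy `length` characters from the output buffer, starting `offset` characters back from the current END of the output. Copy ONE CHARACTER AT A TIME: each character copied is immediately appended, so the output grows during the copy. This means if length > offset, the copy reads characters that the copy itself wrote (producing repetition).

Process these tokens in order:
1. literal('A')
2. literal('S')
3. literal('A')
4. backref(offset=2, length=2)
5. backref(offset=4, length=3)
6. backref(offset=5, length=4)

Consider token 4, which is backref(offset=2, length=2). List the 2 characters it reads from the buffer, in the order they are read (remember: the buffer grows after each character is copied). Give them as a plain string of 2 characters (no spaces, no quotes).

Answer: SA

Derivation:
Token 1: literal('A'). Output: "A"
Token 2: literal('S'). Output: "AS"
Token 3: literal('A'). Output: "ASA"
Token 4: backref(off=2, len=2). Buffer before: "ASA" (len 3)
  byte 1: read out[1]='S', append. Buffer now: "ASAS"
  byte 2: read out[2]='A', append. Buffer now: "ASASA"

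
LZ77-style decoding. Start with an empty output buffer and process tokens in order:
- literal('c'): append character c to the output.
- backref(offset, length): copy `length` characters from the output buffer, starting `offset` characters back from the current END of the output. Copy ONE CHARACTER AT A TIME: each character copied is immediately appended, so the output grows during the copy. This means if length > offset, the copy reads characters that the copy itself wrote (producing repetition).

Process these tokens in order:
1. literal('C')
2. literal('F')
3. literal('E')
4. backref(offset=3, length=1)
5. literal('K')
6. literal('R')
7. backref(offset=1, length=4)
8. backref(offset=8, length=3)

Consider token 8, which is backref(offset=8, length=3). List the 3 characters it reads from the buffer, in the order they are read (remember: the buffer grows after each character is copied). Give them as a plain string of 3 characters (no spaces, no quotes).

Token 1: literal('C'). Output: "C"
Token 2: literal('F'). Output: "CF"
Token 3: literal('E'). Output: "CFE"
Token 4: backref(off=3, len=1). Copied 'C' from pos 0. Output: "CFEC"
Token 5: literal('K'). Output: "CFECK"
Token 6: literal('R'). Output: "CFECKR"
Token 7: backref(off=1, len=4) (overlapping!). Copied 'RRRR' from pos 5. Output: "CFECKRRRRR"
Token 8: backref(off=8, len=3). Buffer before: "CFECKRRRRR" (len 10)
  byte 1: read out[2]='E', append. Buffer now: "CFECKRRRRRE"
  byte 2: read out[3]='C', append. Buffer now: "CFECKRRRRREC"
  byte 3: read out[4]='K', append. Buffer now: "CFECKRRRRRECK"

Answer: ECK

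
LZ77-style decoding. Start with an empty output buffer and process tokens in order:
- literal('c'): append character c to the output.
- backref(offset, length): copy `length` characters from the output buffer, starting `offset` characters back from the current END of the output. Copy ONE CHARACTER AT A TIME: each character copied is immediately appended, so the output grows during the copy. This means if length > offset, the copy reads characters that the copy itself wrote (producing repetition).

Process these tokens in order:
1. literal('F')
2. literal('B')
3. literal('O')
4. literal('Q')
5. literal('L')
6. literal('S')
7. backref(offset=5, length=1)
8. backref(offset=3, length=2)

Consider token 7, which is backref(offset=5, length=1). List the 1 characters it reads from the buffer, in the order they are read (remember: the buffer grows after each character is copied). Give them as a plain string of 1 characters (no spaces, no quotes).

Answer: B

Derivation:
Token 1: literal('F'). Output: "F"
Token 2: literal('B'). Output: "FB"
Token 3: literal('O'). Output: "FBO"
Token 4: literal('Q'). Output: "FBOQ"
Token 5: literal('L'). Output: "FBOQL"
Token 6: literal('S'). Output: "FBOQLS"
Token 7: backref(off=5, len=1). Buffer before: "FBOQLS" (len 6)
  byte 1: read out[1]='B', append. Buffer now: "FBOQLSB"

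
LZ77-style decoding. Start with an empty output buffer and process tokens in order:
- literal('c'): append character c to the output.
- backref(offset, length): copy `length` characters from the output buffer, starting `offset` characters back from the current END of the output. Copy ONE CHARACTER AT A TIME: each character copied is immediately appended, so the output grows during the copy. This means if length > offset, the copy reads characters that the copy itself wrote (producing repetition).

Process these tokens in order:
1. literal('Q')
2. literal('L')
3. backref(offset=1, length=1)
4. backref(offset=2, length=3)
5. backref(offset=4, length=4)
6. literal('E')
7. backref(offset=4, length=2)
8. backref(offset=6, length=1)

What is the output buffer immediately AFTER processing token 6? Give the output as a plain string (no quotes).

Answer: QLLLLLLLLLE

Derivation:
Token 1: literal('Q'). Output: "Q"
Token 2: literal('L'). Output: "QL"
Token 3: backref(off=1, len=1). Copied 'L' from pos 1. Output: "QLL"
Token 4: backref(off=2, len=3) (overlapping!). Copied 'LLL' from pos 1. Output: "QLLLLL"
Token 5: backref(off=4, len=4). Copied 'LLLL' from pos 2. Output: "QLLLLLLLLL"
Token 6: literal('E'). Output: "QLLLLLLLLLE"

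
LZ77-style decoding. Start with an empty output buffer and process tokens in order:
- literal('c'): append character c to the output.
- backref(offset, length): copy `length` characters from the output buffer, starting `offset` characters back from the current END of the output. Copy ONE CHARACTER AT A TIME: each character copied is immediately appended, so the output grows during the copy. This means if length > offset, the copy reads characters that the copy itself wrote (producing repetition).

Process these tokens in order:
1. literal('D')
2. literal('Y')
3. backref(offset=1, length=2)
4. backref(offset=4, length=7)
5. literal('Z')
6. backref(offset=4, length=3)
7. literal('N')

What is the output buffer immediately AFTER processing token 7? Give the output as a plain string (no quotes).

Token 1: literal('D'). Output: "D"
Token 2: literal('Y'). Output: "DY"
Token 3: backref(off=1, len=2) (overlapping!). Copied 'YY' from pos 1. Output: "DYYY"
Token 4: backref(off=4, len=7) (overlapping!). Copied 'DYYYDYY' from pos 0. Output: "DYYYDYYYDYY"
Token 5: literal('Z'). Output: "DYYYDYYYDYYZ"
Token 6: backref(off=4, len=3). Copied 'DYY' from pos 8. Output: "DYYYDYYYDYYZDYY"
Token 7: literal('N'). Output: "DYYYDYYYDYYZDYYN"

Answer: DYYYDYYYDYYZDYYN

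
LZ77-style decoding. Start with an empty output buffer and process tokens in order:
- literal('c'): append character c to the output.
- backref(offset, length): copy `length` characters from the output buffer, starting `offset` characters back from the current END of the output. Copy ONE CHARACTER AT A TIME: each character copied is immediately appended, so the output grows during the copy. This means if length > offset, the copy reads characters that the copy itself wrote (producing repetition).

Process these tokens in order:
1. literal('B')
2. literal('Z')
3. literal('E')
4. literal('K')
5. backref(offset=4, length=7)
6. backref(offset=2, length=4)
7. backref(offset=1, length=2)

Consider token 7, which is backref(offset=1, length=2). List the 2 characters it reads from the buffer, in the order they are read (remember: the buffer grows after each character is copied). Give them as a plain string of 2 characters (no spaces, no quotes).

Token 1: literal('B'). Output: "B"
Token 2: literal('Z'). Output: "BZ"
Token 3: literal('E'). Output: "BZE"
Token 4: literal('K'). Output: "BZEK"
Token 5: backref(off=4, len=7) (overlapping!). Copied 'BZEKBZE' from pos 0. Output: "BZEKBZEKBZE"
Token 6: backref(off=2, len=4) (overlapping!). Copied 'ZEZE' from pos 9. Output: "BZEKBZEKBZEZEZE"
Token 7: backref(off=1, len=2). Buffer before: "BZEKBZEKBZEZEZE" (len 15)
  byte 1: read out[14]='E', append. Buffer now: "BZEKBZEKBZEZEZEE"
  byte 2: read out[15]='E', append. Buffer now: "BZEKBZEKBZEZEZEEE"

Answer: EE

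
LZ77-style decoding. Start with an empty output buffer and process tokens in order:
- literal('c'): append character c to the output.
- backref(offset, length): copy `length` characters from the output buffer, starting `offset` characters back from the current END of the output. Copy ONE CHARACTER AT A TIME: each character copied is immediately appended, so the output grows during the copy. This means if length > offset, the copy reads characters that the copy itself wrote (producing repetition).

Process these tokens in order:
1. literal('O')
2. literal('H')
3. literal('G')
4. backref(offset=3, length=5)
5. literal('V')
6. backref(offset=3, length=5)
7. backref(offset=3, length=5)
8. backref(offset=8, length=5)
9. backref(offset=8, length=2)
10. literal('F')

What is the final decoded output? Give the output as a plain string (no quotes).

Token 1: literal('O'). Output: "O"
Token 2: literal('H'). Output: "OH"
Token 3: literal('G'). Output: "OHG"
Token 4: backref(off=3, len=5) (overlapping!). Copied 'OHGOH' from pos 0. Output: "OHGOHGOH"
Token 5: literal('V'). Output: "OHGOHGOHV"
Token 6: backref(off=3, len=5) (overlapping!). Copied 'OHVOH' from pos 6. Output: "OHGOHGOHVOHVOH"
Token 7: backref(off=3, len=5) (overlapping!). Copied 'VOHVO' from pos 11. Output: "OHGOHGOHVOHVOHVOHVO"
Token 8: backref(off=8, len=5). Copied 'VOHVO' from pos 11. Output: "OHGOHGOHVOHVOHVOHVOVOHVO"
Token 9: backref(off=8, len=2). Copied 'HV' from pos 16. Output: "OHGOHGOHVOHVOHVOHVOVOHVOHV"
Token 10: literal('F'). Output: "OHGOHGOHVOHVOHVOHVOVOHVOHVF"

Answer: OHGOHGOHVOHVOHVOHVOVOHVOHVF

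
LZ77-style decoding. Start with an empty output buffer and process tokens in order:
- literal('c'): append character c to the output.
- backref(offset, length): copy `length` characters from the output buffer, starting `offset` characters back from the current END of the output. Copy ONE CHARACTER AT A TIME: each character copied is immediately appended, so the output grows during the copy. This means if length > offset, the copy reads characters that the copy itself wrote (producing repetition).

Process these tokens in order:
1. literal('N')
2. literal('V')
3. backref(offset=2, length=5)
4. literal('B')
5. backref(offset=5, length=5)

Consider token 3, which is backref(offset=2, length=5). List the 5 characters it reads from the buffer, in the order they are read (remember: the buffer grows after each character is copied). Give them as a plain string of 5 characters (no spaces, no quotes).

Answer: NVNVN

Derivation:
Token 1: literal('N'). Output: "N"
Token 2: literal('V'). Output: "NV"
Token 3: backref(off=2, len=5). Buffer before: "NV" (len 2)
  byte 1: read out[0]='N', append. Buffer now: "NVN"
  byte 2: read out[1]='V', append. Buffer now: "NVNV"
  byte 3: read out[2]='N', append. Buffer now: "NVNVN"
  byte 4: read out[3]='V', append. Buffer now: "NVNVNV"
  byte 5: read out[4]='N', append. Buffer now: "NVNVNVN"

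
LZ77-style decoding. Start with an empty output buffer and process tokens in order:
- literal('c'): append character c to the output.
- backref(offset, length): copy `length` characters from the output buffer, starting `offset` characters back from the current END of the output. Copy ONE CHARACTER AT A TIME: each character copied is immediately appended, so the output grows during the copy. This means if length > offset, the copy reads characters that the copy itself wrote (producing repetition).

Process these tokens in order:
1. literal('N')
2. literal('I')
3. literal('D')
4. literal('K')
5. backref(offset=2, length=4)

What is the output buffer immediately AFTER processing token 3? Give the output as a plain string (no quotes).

Token 1: literal('N'). Output: "N"
Token 2: literal('I'). Output: "NI"
Token 3: literal('D'). Output: "NID"

Answer: NID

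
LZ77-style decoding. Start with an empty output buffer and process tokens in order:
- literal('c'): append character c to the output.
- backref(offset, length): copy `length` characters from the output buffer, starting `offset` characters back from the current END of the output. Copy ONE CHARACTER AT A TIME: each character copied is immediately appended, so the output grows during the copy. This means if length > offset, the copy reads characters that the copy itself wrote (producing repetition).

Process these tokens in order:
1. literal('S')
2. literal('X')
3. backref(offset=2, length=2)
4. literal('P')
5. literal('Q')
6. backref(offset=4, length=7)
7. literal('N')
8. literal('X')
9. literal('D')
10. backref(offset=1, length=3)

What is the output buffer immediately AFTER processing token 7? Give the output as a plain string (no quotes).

Token 1: literal('S'). Output: "S"
Token 2: literal('X'). Output: "SX"
Token 3: backref(off=2, len=2). Copied 'SX' from pos 0. Output: "SXSX"
Token 4: literal('P'). Output: "SXSXP"
Token 5: literal('Q'). Output: "SXSXPQ"
Token 6: backref(off=4, len=7) (overlapping!). Copied 'SXPQSXP' from pos 2. Output: "SXSXPQSXPQSXP"
Token 7: literal('N'). Output: "SXSXPQSXPQSXPN"

Answer: SXSXPQSXPQSXPN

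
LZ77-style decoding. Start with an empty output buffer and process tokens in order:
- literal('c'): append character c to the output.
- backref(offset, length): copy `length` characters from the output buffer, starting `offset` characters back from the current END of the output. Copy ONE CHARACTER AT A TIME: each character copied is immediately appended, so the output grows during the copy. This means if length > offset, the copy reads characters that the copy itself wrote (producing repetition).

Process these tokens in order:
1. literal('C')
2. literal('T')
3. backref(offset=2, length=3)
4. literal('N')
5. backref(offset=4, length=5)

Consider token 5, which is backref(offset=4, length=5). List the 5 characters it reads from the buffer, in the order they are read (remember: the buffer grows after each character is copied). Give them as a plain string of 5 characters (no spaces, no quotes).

Answer: CTCNC

Derivation:
Token 1: literal('C'). Output: "C"
Token 2: literal('T'). Output: "CT"
Token 3: backref(off=2, len=3) (overlapping!). Copied 'CTC' from pos 0. Output: "CTCTC"
Token 4: literal('N'). Output: "CTCTCN"
Token 5: backref(off=4, len=5). Buffer before: "CTCTCN" (len 6)
  byte 1: read out[2]='C', append. Buffer now: "CTCTCNC"
  byte 2: read out[3]='T', append. Buffer now: "CTCTCNCT"
  byte 3: read out[4]='C', append. Buffer now: "CTCTCNCTC"
  byte 4: read out[5]='N', append. Buffer now: "CTCTCNCTCN"
  byte 5: read out[6]='C', append. Buffer now: "CTCTCNCTCNC"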